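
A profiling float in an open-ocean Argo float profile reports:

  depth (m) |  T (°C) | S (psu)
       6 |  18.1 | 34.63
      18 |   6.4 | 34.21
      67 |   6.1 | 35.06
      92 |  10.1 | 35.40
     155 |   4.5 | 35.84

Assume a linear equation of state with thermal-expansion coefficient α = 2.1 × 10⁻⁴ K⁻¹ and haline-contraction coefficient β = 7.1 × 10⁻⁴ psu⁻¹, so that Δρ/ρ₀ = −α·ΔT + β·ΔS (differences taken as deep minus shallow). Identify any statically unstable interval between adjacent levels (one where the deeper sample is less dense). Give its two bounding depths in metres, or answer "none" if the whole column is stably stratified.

67–92 m

Evaluate Δρ/ρ₀ = −αΔT + βΔS across each adjacent pair:
  6–18 m: −αΔT+βΔS = −(2.1 × 10⁻⁴)(-11.7)+(7.1 × 10⁻⁴)(-0.42) = 2.2 × 10⁻³ → stable
  18–67 m: −αΔT+βΔS = −(2.1 × 10⁻⁴)(-0.3)+(7.1 × 10⁻⁴)(+0.85) = 6.7 × 10⁻⁴ → stable
  67–92 m: −αΔT+βΔS = −(2.1 × 10⁻⁴)(+4.0)+(7.1 × 10⁻⁴)(+0.34) = -6.0 × 10⁻⁴ → UNSTABLE
  92–155 m: −αΔT+βΔS = −(2.1 × 10⁻⁴)(-5.6)+(7.1 × 10⁻⁴)(+0.44) = 1.5 × 10⁻³ → stable
The 67–92 m interval has Δρ < 0: lighter water underlies denser water.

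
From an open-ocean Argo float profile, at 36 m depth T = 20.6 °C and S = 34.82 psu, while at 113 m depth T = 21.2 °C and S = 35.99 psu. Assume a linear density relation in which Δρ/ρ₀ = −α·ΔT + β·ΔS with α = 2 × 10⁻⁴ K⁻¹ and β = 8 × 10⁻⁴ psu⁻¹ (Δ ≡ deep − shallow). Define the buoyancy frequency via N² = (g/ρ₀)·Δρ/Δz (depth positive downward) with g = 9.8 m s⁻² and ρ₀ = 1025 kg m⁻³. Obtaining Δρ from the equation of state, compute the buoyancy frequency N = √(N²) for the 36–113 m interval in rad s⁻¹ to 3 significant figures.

0.0102 rad s⁻¹

ΔT = +0.6 K, ΔS = +1.17 psu (deep − shallow).
Δρ/ρ₀ = −αΔT + βΔS = -1.20 × 10⁻⁴ + 9.36 × 10⁻⁴ = 8.16 × 10⁻⁴, so Δρ ≈ 0.8364 kg m⁻³.
N² = (g/ρ₀)·Δρ/Δz = g·(Δρ/ρ₀)/Δz = 9.8 × 8.16 × 10⁻⁴ / 77 = 1.0385 × 10⁻⁴ s⁻².
N = √(1.0385 × 10⁻⁴) = 0.010191 rad s⁻¹ ≈ 0.0102 rad s⁻¹.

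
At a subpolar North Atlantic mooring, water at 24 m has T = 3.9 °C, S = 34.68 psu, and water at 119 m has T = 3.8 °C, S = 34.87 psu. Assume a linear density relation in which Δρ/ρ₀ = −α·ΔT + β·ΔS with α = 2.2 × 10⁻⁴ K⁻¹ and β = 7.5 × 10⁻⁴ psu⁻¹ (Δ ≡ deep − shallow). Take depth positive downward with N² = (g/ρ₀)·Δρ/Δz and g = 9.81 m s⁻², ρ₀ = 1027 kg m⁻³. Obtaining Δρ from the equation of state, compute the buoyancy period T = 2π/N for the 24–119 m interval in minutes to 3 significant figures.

25.4 min

ΔT = -0.1 K, ΔS = +0.19 psu (deep − shallow).
Δρ/ρ₀ = −αΔT + βΔS = 2.20 × 10⁻⁵ + 1.425 × 10⁻⁴ = 1.645 × 10⁻⁴, so Δρ ≈ 0.1689 kg m⁻³.
N² = (g/ρ₀)·Δρ/Δz = g·(Δρ/ρ₀)/Δz = 9.81 × 1.645 × 10⁻⁴ / 95 = 1.6987 × 10⁻⁵ s⁻².
N = √(1.6987 × 10⁻⁵) = 4.1215 × 10⁻³ rad s⁻¹ → T = 2π/N = 1.5245 × 10³ s = 25.408 min ≈ 25.4 min.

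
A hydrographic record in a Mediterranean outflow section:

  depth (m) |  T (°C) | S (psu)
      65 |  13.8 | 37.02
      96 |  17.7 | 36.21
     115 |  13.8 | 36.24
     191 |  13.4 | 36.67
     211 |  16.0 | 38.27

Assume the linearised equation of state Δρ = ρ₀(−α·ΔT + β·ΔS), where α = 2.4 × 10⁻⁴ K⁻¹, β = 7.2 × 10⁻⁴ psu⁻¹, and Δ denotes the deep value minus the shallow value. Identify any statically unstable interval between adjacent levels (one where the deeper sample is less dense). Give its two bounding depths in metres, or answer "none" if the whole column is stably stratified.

Evaluate Δρ/ρ₀ = −αΔT + βΔS across each adjacent pair:
  65–96 m: −αΔT+βΔS = −(2.4 × 10⁻⁴)(+3.9)+(7.2 × 10⁻⁴)(-0.81) = -1.5 × 10⁻³ → UNSTABLE
  96–115 m: −αΔT+βΔS = −(2.4 × 10⁻⁴)(-3.9)+(7.2 × 10⁻⁴)(+0.03) = 9.6 × 10⁻⁴ → stable
  115–191 m: −αΔT+βΔS = −(2.4 × 10⁻⁴)(-0.4)+(7.2 × 10⁻⁴)(+0.43) = 4.1 × 10⁻⁴ → stable
  191–211 m: −αΔT+βΔS = −(2.4 × 10⁻⁴)(+2.6)+(7.2 × 10⁻⁴)(+1.60) = 5.3 × 10⁻⁴ → stable
The 65–96 m interval has Δρ < 0: lighter water underlies denser water.

65–96 m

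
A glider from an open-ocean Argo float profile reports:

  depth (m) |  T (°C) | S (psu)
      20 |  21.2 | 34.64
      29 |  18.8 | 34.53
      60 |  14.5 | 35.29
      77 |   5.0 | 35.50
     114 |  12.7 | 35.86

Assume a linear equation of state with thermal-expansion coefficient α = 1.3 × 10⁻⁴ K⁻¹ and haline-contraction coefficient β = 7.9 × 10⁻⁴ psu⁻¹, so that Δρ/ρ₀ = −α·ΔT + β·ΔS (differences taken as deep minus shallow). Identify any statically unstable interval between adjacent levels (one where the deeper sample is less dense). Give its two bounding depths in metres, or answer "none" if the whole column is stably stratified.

77–114 m

Evaluate Δρ/ρ₀ = −αΔT + βΔS across each adjacent pair:
  20–29 m: −αΔT+βΔS = −(1.3 × 10⁻⁴)(-2.4)+(7.9 × 10⁻⁴)(-0.11) = 2.3 × 10⁻⁴ → stable
  29–60 m: −αΔT+βΔS = −(1.3 × 10⁻⁴)(-4.3)+(7.9 × 10⁻⁴)(+0.76) = 1.2 × 10⁻³ → stable
  60–77 m: −αΔT+βΔS = −(1.3 × 10⁻⁴)(-9.5)+(7.9 × 10⁻⁴)(+0.21) = 1.4 × 10⁻³ → stable
  77–114 m: −αΔT+βΔS = −(1.3 × 10⁻⁴)(+7.7)+(7.9 × 10⁻⁴)(+0.36) = -7.2 × 10⁻⁴ → UNSTABLE
The 77–114 m interval has Δρ < 0: lighter water underlies denser water.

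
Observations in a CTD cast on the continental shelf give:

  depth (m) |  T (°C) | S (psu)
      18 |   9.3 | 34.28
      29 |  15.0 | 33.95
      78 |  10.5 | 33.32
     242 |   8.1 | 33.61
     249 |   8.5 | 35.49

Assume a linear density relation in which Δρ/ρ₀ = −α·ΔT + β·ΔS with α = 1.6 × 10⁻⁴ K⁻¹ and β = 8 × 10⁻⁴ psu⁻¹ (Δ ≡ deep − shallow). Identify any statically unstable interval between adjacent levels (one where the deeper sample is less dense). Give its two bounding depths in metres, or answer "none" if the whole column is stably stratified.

Evaluate Δρ/ρ₀ = −αΔT + βΔS across each adjacent pair:
  18–29 m: −αΔT+βΔS = −(1.6 × 10⁻⁴)(+5.7)+(8 × 10⁻⁴)(-0.33) = -1.2 × 10⁻³ → UNSTABLE
  29–78 m: −αΔT+βΔS = −(1.6 × 10⁻⁴)(-4.5)+(8 × 10⁻⁴)(-0.63) = 2.2 × 10⁻⁴ → stable
  78–242 m: −αΔT+βΔS = −(1.6 × 10⁻⁴)(-2.4)+(8 × 10⁻⁴)(+0.29) = 6.2 × 10⁻⁴ → stable
  242–249 m: −αΔT+βΔS = −(1.6 × 10⁻⁴)(+0.4)+(8 × 10⁻⁴)(+1.88) = 1.4 × 10⁻³ → stable
The 18–29 m interval has Δρ < 0: lighter water underlies denser water.

18–29 m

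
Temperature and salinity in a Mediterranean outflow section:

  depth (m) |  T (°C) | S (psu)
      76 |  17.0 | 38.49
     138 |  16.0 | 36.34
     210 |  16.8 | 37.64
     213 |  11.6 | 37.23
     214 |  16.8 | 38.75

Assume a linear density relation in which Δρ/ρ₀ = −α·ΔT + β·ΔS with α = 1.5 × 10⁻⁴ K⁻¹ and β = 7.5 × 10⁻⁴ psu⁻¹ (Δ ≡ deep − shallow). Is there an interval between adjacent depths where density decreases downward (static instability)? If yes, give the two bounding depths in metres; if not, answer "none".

Evaluate Δρ/ρ₀ = −αΔT + βΔS across each adjacent pair:
  76–138 m: −αΔT+βΔS = −(1.5 × 10⁻⁴)(-1.0)+(7.5 × 10⁻⁴)(-2.15) = -1.5 × 10⁻³ → UNSTABLE
  138–210 m: −αΔT+βΔS = −(1.5 × 10⁻⁴)(+0.8)+(7.5 × 10⁻⁴)(+1.30) = 8.6 × 10⁻⁴ → stable
  210–213 m: −αΔT+βΔS = −(1.5 × 10⁻⁴)(-5.2)+(7.5 × 10⁻⁴)(-0.41) = 4.7 × 10⁻⁴ → stable
  213–214 m: −αΔT+βΔS = −(1.5 × 10⁻⁴)(+5.2)+(7.5 × 10⁻⁴)(+1.52) = 3.6 × 10⁻⁴ → stable
The 76–138 m interval has Δρ < 0: lighter water underlies denser water.

76–138 m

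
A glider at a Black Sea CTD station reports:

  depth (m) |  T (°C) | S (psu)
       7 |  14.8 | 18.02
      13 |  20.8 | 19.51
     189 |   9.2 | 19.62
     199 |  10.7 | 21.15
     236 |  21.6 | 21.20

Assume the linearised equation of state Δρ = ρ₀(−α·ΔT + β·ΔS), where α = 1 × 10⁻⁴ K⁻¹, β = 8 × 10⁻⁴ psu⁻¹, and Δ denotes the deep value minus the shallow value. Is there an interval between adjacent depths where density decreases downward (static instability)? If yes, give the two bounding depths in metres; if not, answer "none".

199–236 m

Evaluate Δρ/ρ₀ = −αΔT + βΔS across each adjacent pair:
  7–13 m: −αΔT+βΔS = −(1 × 10⁻⁴)(+6.0)+(8 × 10⁻⁴)(+1.49) = 5.9 × 10⁻⁴ → stable
  13–189 m: −αΔT+βΔS = −(1 × 10⁻⁴)(-11.6)+(8 × 10⁻⁴)(+0.11) = 1.2 × 10⁻³ → stable
  189–199 m: −αΔT+βΔS = −(1 × 10⁻⁴)(+1.5)+(8 × 10⁻⁴)(+1.53) = 1.1 × 10⁻³ → stable
  199–236 m: −αΔT+βΔS = −(1 × 10⁻⁴)(+10.9)+(8 × 10⁻⁴)(+0.05) = -1.0 × 10⁻³ → UNSTABLE
The 199–236 m interval has Δρ < 0: lighter water underlies denser water.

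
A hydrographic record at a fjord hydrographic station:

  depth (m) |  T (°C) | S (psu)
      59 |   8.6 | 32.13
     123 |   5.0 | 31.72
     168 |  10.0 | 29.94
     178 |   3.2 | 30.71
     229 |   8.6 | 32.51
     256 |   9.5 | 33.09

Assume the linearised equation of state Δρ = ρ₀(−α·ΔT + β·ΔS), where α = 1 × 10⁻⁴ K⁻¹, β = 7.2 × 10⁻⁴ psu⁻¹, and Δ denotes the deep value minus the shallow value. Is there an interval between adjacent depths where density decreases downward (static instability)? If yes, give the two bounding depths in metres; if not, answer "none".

123–168 m

Evaluate Δρ/ρ₀ = −αΔT + βΔS across each adjacent pair:
  59–123 m: −αΔT+βΔS = −(1 × 10⁻⁴)(-3.6)+(7.2 × 10⁻⁴)(-0.41) = 6.5 × 10⁻⁵ → stable
  123–168 m: −αΔT+βΔS = −(1 × 10⁻⁴)(+5.0)+(7.2 × 10⁻⁴)(-1.78) = -1.8 × 10⁻³ → UNSTABLE
  168–178 m: −αΔT+βΔS = −(1 × 10⁻⁴)(-6.8)+(7.2 × 10⁻⁴)(+0.77) = 1.2 × 10⁻³ → stable
  178–229 m: −αΔT+βΔS = −(1 × 10⁻⁴)(+5.4)+(7.2 × 10⁻⁴)(+1.80) = 7.6 × 10⁻⁴ → stable
  229–256 m: −αΔT+βΔS = −(1 × 10⁻⁴)(+0.9)+(7.2 × 10⁻⁴)(+0.58) = 3.3 × 10⁻⁴ → stable
The 123–168 m interval has Δρ < 0: lighter water underlies denser water.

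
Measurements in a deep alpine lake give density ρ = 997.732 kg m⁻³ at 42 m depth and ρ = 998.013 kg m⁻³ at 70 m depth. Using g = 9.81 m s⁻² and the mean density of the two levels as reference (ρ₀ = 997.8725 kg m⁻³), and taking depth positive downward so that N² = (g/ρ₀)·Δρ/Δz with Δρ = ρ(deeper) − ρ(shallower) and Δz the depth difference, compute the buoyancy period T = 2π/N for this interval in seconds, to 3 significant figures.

Δρ = 998.013 − 997.732 = 0.281 kg m⁻³ over Δz = 70 − 42 = 28 m.
N² = (9.81/997.8725) × (0.281/28) = 9.8660 × 10⁻⁵ s⁻².
N = √(9.8660 × 10⁻⁵) = 9.9328 × 10⁻³ rad s⁻¹, so T = 2π/N = 632.57 s ≈ 633 s.

633 s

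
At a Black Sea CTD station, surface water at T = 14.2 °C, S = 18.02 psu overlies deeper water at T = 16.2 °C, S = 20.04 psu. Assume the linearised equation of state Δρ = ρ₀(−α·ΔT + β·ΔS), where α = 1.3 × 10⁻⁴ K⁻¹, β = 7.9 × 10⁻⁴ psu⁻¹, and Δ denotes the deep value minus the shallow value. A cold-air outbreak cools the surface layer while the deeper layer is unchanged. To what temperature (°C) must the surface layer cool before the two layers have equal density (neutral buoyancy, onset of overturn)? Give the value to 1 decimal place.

3.9 °C

Neutral buoyancy requires Δρ = 0, i.e. −α(T_deep − T_surf′) + β(S_deep − S_surf) = 0.
T_surf′ = T_deep − (β/α)·ΔS = 16.2 − (7.9 × 10⁻⁴/1.3 × 10⁻⁴)·(+2.02) = 3.925 °C.
Cooling required: 14.2 − (3.925) = 10.275 °C.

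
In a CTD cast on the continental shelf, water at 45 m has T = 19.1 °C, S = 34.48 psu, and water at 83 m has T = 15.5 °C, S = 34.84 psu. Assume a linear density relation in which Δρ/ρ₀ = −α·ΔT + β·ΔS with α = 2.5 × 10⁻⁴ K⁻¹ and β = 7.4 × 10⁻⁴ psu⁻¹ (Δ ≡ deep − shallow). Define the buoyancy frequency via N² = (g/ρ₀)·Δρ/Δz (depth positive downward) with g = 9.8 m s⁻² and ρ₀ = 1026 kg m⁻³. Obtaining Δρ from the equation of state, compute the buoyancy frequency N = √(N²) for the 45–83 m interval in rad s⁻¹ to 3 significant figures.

ΔT = -3.6 K, ΔS = +0.36 psu (deep − shallow).
Δρ/ρ₀ = −αΔT + βΔS = 9.00 × 10⁻⁴ + 2.664 × 10⁻⁴ = 1.1664 × 10⁻³, so Δρ ≈ 1.197 kg m⁻³.
N² = (g/ρ₀)·Δρ/Δz = g·(Δρ/ρ₀)/Δz = 9.8 × 1.1664 × 10⁻³ / 38 = 3.0081 × 10⁻⁴ s⁻².
N = √(3.0081 × 10⁻⁴) = 0.017344 rad s⁻¹ ≈ 0.0173 rad s⁻¹.

0.0173 rad s⁻¹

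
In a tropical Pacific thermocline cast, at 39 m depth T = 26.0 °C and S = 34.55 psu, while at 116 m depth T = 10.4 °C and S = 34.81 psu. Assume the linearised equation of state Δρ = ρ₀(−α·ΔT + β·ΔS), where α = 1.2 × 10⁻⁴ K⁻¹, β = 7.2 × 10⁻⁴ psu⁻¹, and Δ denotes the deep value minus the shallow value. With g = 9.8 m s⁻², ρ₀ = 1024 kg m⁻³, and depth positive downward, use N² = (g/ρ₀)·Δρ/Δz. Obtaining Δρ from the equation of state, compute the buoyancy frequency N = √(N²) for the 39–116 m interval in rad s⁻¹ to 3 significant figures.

0.0162 rad s⁻¹

ΔT = -15.6 K, ΔS = +0.26 psu (deep − shallow).
Δρ/ρ₀ = −αΔT + βΔS = 1.872 × 10⁻³ + 1.872 × 10⁻⁴ = 2.0592 × 10⁻³, so Δρ ≈ 2.109 kg m⁻³.
N² = (g/ρ₀)·Δρ/Δz = g·(Δρ/ρ₀)/Δz = 9.8 × 2.0592 × 10⁻³ / 77 = 2.6208 × 10⁻⁴ s⁻².
N = √(2.6208 × 10⁻⁴) = 0.016189 rad s⁻¹ ≈ 0.0162 rad s⁻¹.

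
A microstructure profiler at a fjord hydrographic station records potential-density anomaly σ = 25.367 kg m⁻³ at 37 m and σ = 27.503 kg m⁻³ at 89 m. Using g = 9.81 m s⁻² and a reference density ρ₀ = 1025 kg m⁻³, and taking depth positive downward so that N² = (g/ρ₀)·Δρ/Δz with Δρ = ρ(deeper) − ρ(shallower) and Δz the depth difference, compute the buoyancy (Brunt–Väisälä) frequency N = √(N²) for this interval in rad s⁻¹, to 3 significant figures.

Δρ = 1027.503 − 1025.367 = 2.136 kg m⁻³ over Δz = 89 − 37 = 52 m.
N² = (9.81/1025) × (2.136/52) = 3.9314 × 10⁻⁴ s⁻².
N = √(3.9314 × 10⁻⁴) = 0.019828 rad s⁻¹ ≈ 0.0198 rad s⁻¹.

0.0198 rad s⁻¹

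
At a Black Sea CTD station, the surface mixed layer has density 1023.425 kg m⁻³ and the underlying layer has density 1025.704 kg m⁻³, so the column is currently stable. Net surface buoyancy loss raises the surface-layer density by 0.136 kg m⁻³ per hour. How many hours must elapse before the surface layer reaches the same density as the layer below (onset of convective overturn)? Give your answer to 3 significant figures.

Density deficit of the surface layer: 1025.704 − 1023.425 = 2.279 kg m⁻³.
Required change = 2.279 / 0.136 = 16.8 hours.

16.8 hours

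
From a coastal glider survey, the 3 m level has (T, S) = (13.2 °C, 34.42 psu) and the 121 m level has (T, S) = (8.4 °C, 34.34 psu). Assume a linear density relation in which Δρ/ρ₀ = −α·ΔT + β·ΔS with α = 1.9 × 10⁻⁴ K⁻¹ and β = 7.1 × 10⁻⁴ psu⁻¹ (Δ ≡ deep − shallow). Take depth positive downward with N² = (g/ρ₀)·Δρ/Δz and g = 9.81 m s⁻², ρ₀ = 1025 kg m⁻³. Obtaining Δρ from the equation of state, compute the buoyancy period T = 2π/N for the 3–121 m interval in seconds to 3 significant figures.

ΔT = -4.8 K, ΔS = -0.08 psu (deep − shallow).
Δρ/ρ₀ = −αΔT + βΔS = 9.12 × 10⁻⁴ − 5.68 × 10⁻⁵ = 8.552 × 10⁻⁴, so Δρ ≈ 0.8766 kg m⁻³.
N² = (g/ρ₀)·Δρ/Δz = g·(Δρ/ρ₀)/Δz = 9.81 × 8.552 × 10⁻⁴ / 118 = 7.1098 × 10⁻⁵ s⁻².
N = √(7.1098 × 10⁻⁵) = 8.4320 × 10⁻³ rad s⁻¹ → T = 2π/N = 745.16 s ≈ 745 s.

745 s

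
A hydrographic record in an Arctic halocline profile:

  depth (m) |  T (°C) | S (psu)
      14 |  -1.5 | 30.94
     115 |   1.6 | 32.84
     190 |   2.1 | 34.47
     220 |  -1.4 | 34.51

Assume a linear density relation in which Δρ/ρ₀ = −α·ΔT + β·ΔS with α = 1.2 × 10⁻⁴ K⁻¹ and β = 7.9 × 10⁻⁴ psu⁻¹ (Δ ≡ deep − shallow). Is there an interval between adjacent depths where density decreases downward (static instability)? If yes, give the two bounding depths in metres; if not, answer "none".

Evaluate Δρ/ρ₀ = −αΔT + βΔS across each adjacent pair:
  14–115 m: −αΔT+βΔS = −(1.2 × 10⁻⁴)(+3.1)+(7.9 × 10⁻⁴)(+1.90) = 1.1 × 10⁻³ → stable
  115–190 m: −αΔT+βΔS = −(1.2 × 10⁻⁴)(+0.5)+(7.9 × 10⁻⁴)(+1.63) = 1.2 × 10⁻³ → stable
  190–220 m: −αΔT+βΔS = −(1.2 × 10⁻⁴)(-3.5)+(7.9 × 10⁻⁴)(+0.04) = 4.5 × 10⁻⁴ → stable
Every interval has Δρ > 0: the column is stably stratified throughout.

none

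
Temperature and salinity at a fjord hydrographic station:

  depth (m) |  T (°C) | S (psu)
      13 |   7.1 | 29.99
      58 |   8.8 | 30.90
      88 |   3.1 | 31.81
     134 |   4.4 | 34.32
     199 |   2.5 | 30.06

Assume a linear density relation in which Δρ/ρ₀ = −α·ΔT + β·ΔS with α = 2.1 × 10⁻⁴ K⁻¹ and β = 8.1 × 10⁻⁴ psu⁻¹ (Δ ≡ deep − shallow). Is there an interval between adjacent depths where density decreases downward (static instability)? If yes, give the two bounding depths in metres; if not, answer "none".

Evaluate Δρ/ρ₀ = −αΔT + βΔS across each adjacent pair:
  13–58 m: −αΔT+βΔS = −(2.1 × 10⁻⁴)(+1.7)+(8.1 × 10⁻⁴)(+0.91) = 3.8 × 10⁻⁴ → stable
  58–88 m: −αΔT+βΔS = −(2.1 × 10⁻⁴)(-5.7)+(8.1 × 10⁻⁴)(+0.91) = 1.9 × 10⁻³ → stable
  88–134 m: −αΔT+βΔS = −(2.1 × 10⁻⁴)(+1.3)+(8.1 × 10⁻⁴)(+2.51) = 1.8 × 10⁻³ → stable
  134–199 m: −αΔT+βΔS = −(2.1 × 10⁻⁴)(-1.9)+(8.1 × 10⁻⁴)(-4.26) = -3.1 × 10⁻³ → UNSTABLE
The 134–199 m interval has Δρ < 0: lighter water underlies denser water.

134–199 m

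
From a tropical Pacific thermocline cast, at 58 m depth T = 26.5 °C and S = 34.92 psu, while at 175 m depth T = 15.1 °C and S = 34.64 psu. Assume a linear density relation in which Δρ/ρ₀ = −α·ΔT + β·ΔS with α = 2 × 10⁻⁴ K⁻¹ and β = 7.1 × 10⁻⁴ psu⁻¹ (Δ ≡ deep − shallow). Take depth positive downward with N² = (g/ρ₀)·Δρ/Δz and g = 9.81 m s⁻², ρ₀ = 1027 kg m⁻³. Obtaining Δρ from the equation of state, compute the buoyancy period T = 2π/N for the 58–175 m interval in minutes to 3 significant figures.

ΔT = -11.4 K, ΔS = -0.28 psu (deep − shallow).
Δρ/ρ₀ = −αΔT + βΔS = 2.28 × 10⁻³ − 1.988 × 10⁻⁴ = 2.0812 × 10⁻³, so Δρ ≈ 2.137 kg m⁻³.
N² = (g/ρ₀)·Δρ/Δz = g·(Δρ/ρ₀)/Δz = 9.81 × 2.0812 × 10⁻³ / 117 = 1.7450 × 10⁻⁴ s⁻².
N = √(1.7450 × 10⁻⁴) = 0.013210 rad s⁻¹ → T = 2π/N = 475.64 s = 7.9273 min ≈ 7.93 min.

7.93 min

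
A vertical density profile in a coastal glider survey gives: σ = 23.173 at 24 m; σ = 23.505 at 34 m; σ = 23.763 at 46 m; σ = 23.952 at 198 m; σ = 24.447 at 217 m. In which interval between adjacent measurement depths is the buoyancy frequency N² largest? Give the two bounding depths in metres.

Compute the density gradient over each adjacent pair:
  24–34 m: Δρ/Δz = 0.332/10 = 0.033 kg m⁻⁴
  34–46 m: Δρ/Δz = 0.258/12 = 0.022 kg m⁻⁴
  46–198 m: Δρ/Δz = 0.189/152 = 1.2 × 10⁻³ kg m⁻⁴
  198–217 m: Δρ/Δz = 0.495/19 = 0.026 kg m⁻⁴
The largest gradient is in the 24–34 m interval — the pycnocline.

24–34 m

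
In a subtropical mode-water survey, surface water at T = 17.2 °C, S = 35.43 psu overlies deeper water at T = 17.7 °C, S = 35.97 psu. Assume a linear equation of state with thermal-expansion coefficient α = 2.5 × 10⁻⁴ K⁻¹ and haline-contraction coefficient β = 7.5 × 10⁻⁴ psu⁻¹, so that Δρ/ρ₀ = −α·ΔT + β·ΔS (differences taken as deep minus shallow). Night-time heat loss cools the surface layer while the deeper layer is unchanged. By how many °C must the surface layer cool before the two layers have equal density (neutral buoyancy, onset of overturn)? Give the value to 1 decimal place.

1.1 °C

Neutral buoyancy requires Δρ = 0, i.e. −α(T_deep − T_surf′) + β(S_deep − S_surf) = 0.
T_surf′ = T_deep − (β/α)·ΔS = 17.7 − (7.5 × 10⁻⁴/2.5 × 10⁻⁴)·(+0.54) = 16.080 °C.
Cooling required: 17.2 − (16.080) = 1.120 °C.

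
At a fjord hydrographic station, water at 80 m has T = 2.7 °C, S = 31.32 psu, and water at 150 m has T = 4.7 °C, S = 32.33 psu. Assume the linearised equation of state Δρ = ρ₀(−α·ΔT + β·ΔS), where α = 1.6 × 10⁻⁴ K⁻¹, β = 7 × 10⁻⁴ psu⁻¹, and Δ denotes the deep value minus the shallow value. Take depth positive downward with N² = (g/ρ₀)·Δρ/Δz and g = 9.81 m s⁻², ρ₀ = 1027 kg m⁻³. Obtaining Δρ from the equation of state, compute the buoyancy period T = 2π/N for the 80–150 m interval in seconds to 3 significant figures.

ΔT = +2.0 K, ΔS = +1.01 psu (deep − shallow).
Δρ/ρ₀ = −αΔT + βΔS = -3.20 × 10⁻⁴ + 7.07 × 10⁻⁴ = 3.87 × 10⁻⁴, so Δρ ≈ 0.3974 kg m⁻³.
N² = (g/ρ₀)·Δρ/Δz = g·(Δρ/ρ₀)/Δz = 9.81 × 3.87 × 10⁻⁴ / 70 = 5.4235 × 10⁻⁵ s⁻².
N = √(5.4235 × 10⁻⁵) = 7.3644 × 10⁻³ rad s⁻¹ → T = 2π/N = 853.18 s ≈ 853 s.

853 s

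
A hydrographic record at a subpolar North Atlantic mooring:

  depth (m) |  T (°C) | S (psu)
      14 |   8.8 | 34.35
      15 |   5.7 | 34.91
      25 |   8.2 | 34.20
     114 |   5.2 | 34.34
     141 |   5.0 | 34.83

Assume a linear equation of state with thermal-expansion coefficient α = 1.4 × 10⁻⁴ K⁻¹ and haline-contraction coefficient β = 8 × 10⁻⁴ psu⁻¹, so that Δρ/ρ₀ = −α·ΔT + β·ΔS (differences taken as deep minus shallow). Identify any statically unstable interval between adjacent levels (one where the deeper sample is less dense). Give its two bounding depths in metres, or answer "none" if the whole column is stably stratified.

15–25 m

Evaluate Δρ/ρ₀ = −αΔT + βΔS across each adjacent pair:
  14–15 m: −αΔT+βΔS = −(1.4 × 10⁻⁴)(-3.1)+(8 × 10⁻⁴)(+0.56) = 8.8 × 10⁻⁴ → stable
  15–25 m: −αΔT+βΔS = −(1.4 × 10⁻⁴)(+2.5)+(8 × 10⁻⁴)(-0.71) = -9.2 × 10⁻⁴ → UNSTABLE
  25–114 m: −αΔT+βΔS = −(1.4 × 10⁻⁴)(-3.0)+(8 × 10⁻⁴)(+0.14) = 5.3 × 10⁻⁴ → stable
  114–141 m: −αΔT+βΔS = −(1.4 × 10⁻⁴)(-0.2)+(8 × 10⁻⁴)(+0.49) = 4.2 × 10⁻⁴ → stable
The 15–25 m interval has Δρ < 0: lighter water underlies denser water.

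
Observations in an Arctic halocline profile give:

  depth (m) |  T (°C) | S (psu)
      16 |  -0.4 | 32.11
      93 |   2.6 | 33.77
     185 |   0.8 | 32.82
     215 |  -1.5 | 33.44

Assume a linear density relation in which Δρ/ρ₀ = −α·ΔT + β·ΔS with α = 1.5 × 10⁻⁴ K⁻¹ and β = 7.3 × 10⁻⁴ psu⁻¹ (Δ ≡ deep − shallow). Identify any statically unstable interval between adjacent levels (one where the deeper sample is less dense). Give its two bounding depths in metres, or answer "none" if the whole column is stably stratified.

Evaluate Δρ/ρ₀ = −αΔT + βΔS across each adjacent pair:
  16–93 m: −αΔT+βΔS = −(1.5 × 10⁻⁴)(+3.0)+(7.3 × 10⁻⁴)(+1.66) = 7.6 × 10⁻⁴ → stable
  93–185 m: −αΔT+βΔS = −(1.5 × 10⁻⁴)(-1.8)+(7.3 × 10⁻⁴)(-0.95) = -4.2 × 10⁻⁴ → UNSTABLE
  185–215 m: −αΔT+βΔS = −(1.5 × 10⁻⁴)(-2.3)+(7.3 × 10⁻⁴)(+0.62) = 8.0 × 10⁻⁴ → stable
The 93–185 m interval has Δρ < 0: lighter water underlies denser water.

93–185 m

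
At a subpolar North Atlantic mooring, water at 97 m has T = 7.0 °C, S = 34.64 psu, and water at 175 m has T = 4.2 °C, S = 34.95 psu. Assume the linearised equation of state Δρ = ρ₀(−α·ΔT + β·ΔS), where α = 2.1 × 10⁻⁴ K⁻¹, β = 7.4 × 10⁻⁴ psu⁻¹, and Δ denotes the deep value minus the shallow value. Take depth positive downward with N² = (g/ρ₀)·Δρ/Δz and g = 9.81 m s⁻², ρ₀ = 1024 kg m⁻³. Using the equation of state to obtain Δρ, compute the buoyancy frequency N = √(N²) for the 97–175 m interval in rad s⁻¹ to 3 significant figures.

ΔT = -2.8 K, ΔS = +0.31 psu (deep − shallow).
Δρ/ρ₀ = −αΔT + βΔS = 5.88 × 10⁻⁴ + 2.294 × 10⁻⁴ = 8.174 × 10⁻⁴, so Δρ ≈ 0.8370 kg m⁻³.
N² = (g/ρ₀)·Δρ/Δz = g·(Δρ/ρ₀)/Δz = 9.81 × 8.174 × 10⁻⁴ / 78 = 1.0280 × 10⁻⁴ s⁻².
N = √(1.0280 × 10⁻⁴) = 0.010139 rad s⁻¹ ≈ 0.0101 rad s⁻¹.

0.0101 rad s⁻¹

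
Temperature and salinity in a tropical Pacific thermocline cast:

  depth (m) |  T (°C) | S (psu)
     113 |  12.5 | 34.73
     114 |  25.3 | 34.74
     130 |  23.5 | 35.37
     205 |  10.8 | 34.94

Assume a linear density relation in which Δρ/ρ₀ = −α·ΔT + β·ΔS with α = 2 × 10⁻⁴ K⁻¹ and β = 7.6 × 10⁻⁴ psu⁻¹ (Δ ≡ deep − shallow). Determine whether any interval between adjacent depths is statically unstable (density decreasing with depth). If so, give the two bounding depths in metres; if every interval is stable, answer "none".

113–114 m

Evaluate Δρ/ρ₀ = −αΔT + βΔS across each adjacent pair:
  113–114 m: −αΔT+βΔS = −(2 × 10⁻⁴)(+12.8)+(7.6 × 10⁻⁴)(+0.01) = -2.6 × 10⁻³ → UNSTABLE
  114–130 m: −αΔT+βΔS = −(2 × 10⁻⁴)(-1.8)+(7.6 × 10⁻⁴)(+0.63) = 8.4 × 10⁻⁴ → stable
  130–205 m: −αΔT+βΔS = −(2 × 10⁻⁴)(-12.7)+(7.6 × 10⁻⁴)(-0.43) = 2.2 × 10⁻³ → stable
The 113–114 m interval has Δρ < 0: lighter water underlies denser water.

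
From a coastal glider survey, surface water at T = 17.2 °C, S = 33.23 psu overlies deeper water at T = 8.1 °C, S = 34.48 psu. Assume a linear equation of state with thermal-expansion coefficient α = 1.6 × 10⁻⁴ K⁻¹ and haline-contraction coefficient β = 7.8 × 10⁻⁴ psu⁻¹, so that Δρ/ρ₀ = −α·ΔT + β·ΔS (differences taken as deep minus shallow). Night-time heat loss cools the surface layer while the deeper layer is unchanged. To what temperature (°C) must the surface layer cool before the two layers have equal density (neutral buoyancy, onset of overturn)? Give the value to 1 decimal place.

Neutral buoyancy requires Δρ = 0, i.e. −α(T_deep − T_surf′) + β(S_deep − S_surf) = 0.
T_surf′ = T_deep − (β/α)·ΔS = 8.1 − (7.8 × 10⁻⁴/1.6 × 10⁻⁴)·(+1.25) = 2.006 °C.
Cooling required: 17.2 − (2.006) = 15.194 °C.

2.0 °C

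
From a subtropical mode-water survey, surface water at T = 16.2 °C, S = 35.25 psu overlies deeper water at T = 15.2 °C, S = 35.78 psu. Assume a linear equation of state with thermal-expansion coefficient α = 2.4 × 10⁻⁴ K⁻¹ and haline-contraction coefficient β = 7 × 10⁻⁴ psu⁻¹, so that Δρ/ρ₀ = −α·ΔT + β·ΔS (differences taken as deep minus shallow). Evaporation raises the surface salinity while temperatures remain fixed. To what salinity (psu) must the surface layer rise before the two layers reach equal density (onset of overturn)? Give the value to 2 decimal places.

Neutral buoyancy requires −α(T_deep − T_surf) + β(S_deep − S_surf′) = 0.
S_surf′ = S_deep − (α/β)·ΔT = 35.78 − (2.4 × 10⁻⁴/7 × 10⁻⁴)·(-1.0) = 36.1229 psu.
Increase required: 36.1229 − 35.25 = 0.8729 psu.

36.12 psu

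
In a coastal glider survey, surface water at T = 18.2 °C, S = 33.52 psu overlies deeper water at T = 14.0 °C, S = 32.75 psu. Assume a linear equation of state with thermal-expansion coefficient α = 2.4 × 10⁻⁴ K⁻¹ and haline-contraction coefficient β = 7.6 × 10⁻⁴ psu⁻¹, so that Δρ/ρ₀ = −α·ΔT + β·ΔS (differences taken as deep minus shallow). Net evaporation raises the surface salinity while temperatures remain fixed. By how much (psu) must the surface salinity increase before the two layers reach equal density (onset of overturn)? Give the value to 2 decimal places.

0.56 psu

Neutral buoyancy requires −α(T_deep − T_surf) + β(S_deep − S_surf′) = 0.
S_surf′ = S_deep − (α/β)·ΔT = 32.75 − (2.4 × 10⁻⁴/7.6 × 10⁻⁴)·(-4.2) = 34.0763 psu.
Increase required: 34.0763 − 33.52 = 0.5563 psu.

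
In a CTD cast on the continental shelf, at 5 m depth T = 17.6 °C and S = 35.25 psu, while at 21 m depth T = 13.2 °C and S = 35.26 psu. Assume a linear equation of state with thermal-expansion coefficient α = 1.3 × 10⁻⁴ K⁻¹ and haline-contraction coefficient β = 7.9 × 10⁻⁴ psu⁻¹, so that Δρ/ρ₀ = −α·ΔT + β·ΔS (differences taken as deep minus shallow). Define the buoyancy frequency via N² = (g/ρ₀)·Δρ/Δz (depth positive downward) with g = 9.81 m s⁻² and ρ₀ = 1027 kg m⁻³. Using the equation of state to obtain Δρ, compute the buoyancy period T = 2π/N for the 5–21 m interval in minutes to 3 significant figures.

ΔT = -4.4 K, ΔS = +0.01 psu (deep − shallow).
Δρ/ρ₀ = −αΔT + βΔS = 5.72 × 10⁻⁴ + 7.90 × 10⁻⁶ = 5.799 × 10⁻⁴, so Δρ ≈ 0.5956 kg m⁻³.
N² = (g/ρ₀)·Δρ/Δz = g·(Δρ/ρ₀)/Δz = 9.81 × 5.799 × 10⁻⁴ / 16 = 3.5555 × 10⁻⁴ s⁻².
N = √(3.5555 × 10⁻⁴) = 0.018856 rad s⁻¹ → T = 2π/N = 333.22 s = 5.5537 min ≈ 5.55 min.

5.55 min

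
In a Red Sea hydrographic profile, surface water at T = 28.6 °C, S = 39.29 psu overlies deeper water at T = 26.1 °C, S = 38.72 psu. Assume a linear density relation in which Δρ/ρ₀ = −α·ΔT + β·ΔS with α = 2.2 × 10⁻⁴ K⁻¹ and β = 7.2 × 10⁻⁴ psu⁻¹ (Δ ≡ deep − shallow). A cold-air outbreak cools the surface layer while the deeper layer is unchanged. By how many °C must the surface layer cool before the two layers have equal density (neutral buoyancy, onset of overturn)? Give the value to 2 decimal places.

Neutral buoyancy requires Δρ = 0, i.e. −α(T_deep − T_surf′) + β(S_deep − S_surf) = 0.
T_surf′ = T_deep − (β/α)·ΔS = 26.1 − (7.2 × 10⁻⁴/2.2 × 10⁻⁴)·(-0.57) = 27.9655 °C.
Cooling required: 28.6 − (27.9655) = 0.6345 °C.

0.63 °C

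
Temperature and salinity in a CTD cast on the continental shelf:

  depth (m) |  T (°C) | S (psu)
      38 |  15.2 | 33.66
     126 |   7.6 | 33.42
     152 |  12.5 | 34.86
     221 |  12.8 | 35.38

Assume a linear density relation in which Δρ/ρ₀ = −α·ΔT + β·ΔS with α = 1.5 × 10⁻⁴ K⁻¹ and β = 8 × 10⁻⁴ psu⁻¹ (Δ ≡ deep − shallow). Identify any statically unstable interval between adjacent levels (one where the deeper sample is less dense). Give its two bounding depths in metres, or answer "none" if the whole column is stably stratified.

none

Evaluate Δρ/ρ₀ = −αΔT + βΔS across each adjacent pair:
  38–126 m: −αΔT+βΔS = −(1.5 × 10⁻⁴)(-7.6)+(8 × 10⁻⁴)(-0.24) = 9.5 × 10⁻⁴ → stable
  126–152 m: −αΔT+βΔS = −(1.5 × 10⁻⁴)(+4.9)+(8 × 10⁻⁴)(+1.44) = 4.2 × 10⁻⁴ → stable
  152–221 m: −αΔT+βΔS = −(1.5 × 10⁻⁴)(+0.3)+(8 × 10⁻⁴)(+0.52) = 3.7 × 10⁻⁴ → stable
Every interval has Δρ > 0: the column is stably stratified throughout.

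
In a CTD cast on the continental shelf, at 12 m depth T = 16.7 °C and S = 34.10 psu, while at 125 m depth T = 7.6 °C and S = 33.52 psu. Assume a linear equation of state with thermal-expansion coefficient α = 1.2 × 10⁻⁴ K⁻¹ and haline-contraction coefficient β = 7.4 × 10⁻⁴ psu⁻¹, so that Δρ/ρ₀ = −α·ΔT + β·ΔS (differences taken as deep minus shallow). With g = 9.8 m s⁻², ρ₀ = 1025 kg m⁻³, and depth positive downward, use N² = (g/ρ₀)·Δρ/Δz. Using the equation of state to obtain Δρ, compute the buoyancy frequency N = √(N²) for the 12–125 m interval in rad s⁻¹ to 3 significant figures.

ΔT = -9.1 K, ΔS = -0.58 psu (deep − shallow).
Δρ/ρ₀ = −αΔT + βΔS = 1.092 × 10⁻³ − 4.292 × 10⁻⁴ = 6.628 × 10⁻⁴, so Δρ ≈ 0.6794 kg m⁻³.
N² = (g/ρ₀)·Δρ/Δz = g·(Δρ/ρ₀)/Δz = 9.8 × 6.628 × 10⁻⁴ / 113 = 5.7482 × 10⁻⁵ s⁻².
N = √(5.7482 × 10⁻⁵) = 7.5817 × 10⁻³ rad s⁻¹ ≈ 7.58 × 10⁻³ rad s⁻¹.

7.58 × 10⁻³ rad s⁻¹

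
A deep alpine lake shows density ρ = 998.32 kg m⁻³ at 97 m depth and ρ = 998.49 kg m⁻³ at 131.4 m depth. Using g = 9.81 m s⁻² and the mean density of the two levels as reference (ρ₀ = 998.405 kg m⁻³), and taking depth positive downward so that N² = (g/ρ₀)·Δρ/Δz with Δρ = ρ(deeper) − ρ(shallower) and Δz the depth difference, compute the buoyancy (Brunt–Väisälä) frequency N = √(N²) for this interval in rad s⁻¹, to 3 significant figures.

Δρ = 998.49 − 998.32 = 0.17 kg m⁻³ over Δz = 131.4 − 97 = 34.4 m.
N² = (9.81/998.405) × (0.17/34.4) = 4.8557 × 10⁻⁵ s⁻².
N = √(4.8557 × 10⁻⁵) = 6.9683 × 10⁻³ rad s⁻¹ ≈ 6.97 × 10⁻³ rad s⁻¹.

6.97 × 10⁻³ rad s⁻¹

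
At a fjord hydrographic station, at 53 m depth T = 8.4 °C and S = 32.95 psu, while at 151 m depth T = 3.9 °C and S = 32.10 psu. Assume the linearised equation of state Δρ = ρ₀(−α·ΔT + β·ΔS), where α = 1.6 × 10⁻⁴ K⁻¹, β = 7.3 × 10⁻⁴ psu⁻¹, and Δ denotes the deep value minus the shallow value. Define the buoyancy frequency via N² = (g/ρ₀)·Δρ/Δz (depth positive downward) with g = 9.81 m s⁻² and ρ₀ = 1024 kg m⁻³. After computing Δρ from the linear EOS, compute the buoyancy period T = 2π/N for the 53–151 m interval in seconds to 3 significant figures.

1.99 × 10³ s

ΔT = -4.5 K, ΔS = -0.85 psu (deep − shallow).
Δρ/ρ₀ = −αΔT + βΔS = 7.20 × 10⁻⁴ − 6.205 × 10⁻⁴ = 9.95 × 10⁻⁵, so Δρ ≈ 0.1019 kg m⁻³.
N² = (g/ρ₀)·Δρ/Δz = g·(Δρ/ρ₀)/Δz = 9.81 × 9.95 × 10⁻⁵ / 98 = 9.9602 × 10⁻⁶ s⁻².
N = √(9.9602 × 10⁻⁶) = 3.1560 × 10⁻³ rad s⁻¹ → T = 2π/N = 1.9909 × 10³ s ≈ 1.99 × 10³ s.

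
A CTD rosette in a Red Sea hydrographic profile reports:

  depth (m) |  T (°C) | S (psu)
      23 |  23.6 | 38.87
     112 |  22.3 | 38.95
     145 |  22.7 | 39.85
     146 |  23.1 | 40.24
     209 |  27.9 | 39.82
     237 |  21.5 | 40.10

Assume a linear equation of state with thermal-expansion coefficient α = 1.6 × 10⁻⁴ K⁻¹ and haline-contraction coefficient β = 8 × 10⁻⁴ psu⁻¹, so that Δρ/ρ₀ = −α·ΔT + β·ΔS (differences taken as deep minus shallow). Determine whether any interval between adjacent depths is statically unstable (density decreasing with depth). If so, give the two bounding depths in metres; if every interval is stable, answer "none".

146–209 m

Evaluate Δρ/ρ₀ = −αΔT + βΔS across each adjacent pair:
  23–112 m: −αΔT+βΔS = −(1.6 × 10⁻⁴)(-1.3)+(8 × 10⁻⁴)(+0.08) = 2.7 × 10⁻⁴ → stable
  112–145 m: −αΔT+βΔS = −(1.6 × 10⁻⁴)(+0.4)+(8 × 10⁻⁴)(+0.90) = 6.6 × 10⁻⁴ → stable
  145–146 m: −αΔT+βΔS = −(1.6 × 10⁻⁴)(+0.4)+(8 × 10⁻⁴)(+0.39) = 2.5 × 10⁻⁴ → stable
  146–209 m: −αΔT+βΔS = −(1.6 × 10⁻⁴)(+4.8)+(8 × 10⁻⁴)(-0.42) = -1.1 × 10⁻³ → UNSTABLE
  209–237 m: −αΔT+βΔS = −(1.6 × 10⁻⁴)(-6.4)+(8 × 10⁻⁴)(+0.28) = 1.2 × 10⁻³ → stable
The 146–209 m interval has Δρ < 0: lighter water underlies denser water.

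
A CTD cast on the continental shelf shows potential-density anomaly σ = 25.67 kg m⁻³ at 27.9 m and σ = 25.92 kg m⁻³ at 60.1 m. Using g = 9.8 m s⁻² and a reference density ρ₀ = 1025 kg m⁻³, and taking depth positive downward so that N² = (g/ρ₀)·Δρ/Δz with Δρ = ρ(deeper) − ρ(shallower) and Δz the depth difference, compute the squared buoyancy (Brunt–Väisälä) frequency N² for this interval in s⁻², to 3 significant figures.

7.42 × 10⁻⁵ s⁻²

Δρ = 1025.92 − 1025.67 = 0.25 kg m⁻³ over Δz = 60.1 − 27.9 = 32.2 m.
N² = (9.8/1025) × (0.25/32.2) = 7.4231 × 10⁻⁵ s⁻² ≈ 7.42 × 10⁻⁵ s⁻².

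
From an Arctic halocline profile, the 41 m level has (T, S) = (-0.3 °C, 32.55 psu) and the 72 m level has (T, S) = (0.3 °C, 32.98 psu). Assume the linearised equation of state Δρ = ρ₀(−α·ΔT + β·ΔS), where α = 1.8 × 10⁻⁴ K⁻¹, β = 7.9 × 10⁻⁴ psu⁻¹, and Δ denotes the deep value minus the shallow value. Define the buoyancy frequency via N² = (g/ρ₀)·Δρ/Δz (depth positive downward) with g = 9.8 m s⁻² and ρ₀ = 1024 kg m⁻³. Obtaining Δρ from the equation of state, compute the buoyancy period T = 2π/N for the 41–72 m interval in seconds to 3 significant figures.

734 s

ΔT = +0.6 K, ΔS = +0.43 psu (deep − shallow).
Δρ/ρ₀ = −αΔT + βΔS = -1.08 × 10⁻⁴ + 3.397 × 10⁻⁴ = 2.317 × 10⁻⁴, so Δρ ≈ 0.2373 kg m⁻³.
N² = (g/ρ₀)·Δρ/Δz = g·(Δρ/ρ₀)/Δz = 9.8 × 2.317 × 10⁻⁴ / 31 = 7.3247 × 10⁻⁵ s⁻².
N = √(7.3247 × 10⁻⁵) = 8.5584 × 10⁻³ rad s⁻¹ → T = 2π/N = 734.15 s ≈ 734 s.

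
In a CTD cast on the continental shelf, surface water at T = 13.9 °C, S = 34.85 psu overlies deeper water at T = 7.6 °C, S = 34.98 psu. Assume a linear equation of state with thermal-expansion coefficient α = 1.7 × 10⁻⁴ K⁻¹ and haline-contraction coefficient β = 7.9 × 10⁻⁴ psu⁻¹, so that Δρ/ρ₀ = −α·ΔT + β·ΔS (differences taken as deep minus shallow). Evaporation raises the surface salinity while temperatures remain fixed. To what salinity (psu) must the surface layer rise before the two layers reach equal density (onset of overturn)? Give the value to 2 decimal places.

Neutral buoyancy requires −α(T_deep − T_surf) + β(S_deep − S_surf′) = 0.
S_surf′ = S_deep − (α/β)·ΔT = 34.98 − (1.7 × 10⁻⁴/7.9 × 10⁻⁴)·(-6.3) = 36.3357 psu.
Increase required: 36.3357 − 34.85 = 1.4857 psu.

36.34 psu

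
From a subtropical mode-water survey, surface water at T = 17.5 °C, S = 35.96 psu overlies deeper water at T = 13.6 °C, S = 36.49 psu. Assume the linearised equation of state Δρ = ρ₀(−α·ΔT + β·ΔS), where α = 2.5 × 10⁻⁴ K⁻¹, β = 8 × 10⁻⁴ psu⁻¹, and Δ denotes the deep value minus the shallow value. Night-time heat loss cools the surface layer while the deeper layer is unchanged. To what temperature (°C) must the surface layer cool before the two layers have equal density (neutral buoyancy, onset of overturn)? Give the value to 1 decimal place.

11.9 °C

Neutral buoyancy requires Δρ = 0, i.e. −α(T_deep − T_surf′) + β(S_deep − S_surf) = 0.
T_surf′ = T_deep − (β/α)·ΔS = 13.6 − (8 × 10⁻⁴/2.5 × 10⁻⁴)·(+0.53) = 11.904 °C.
Cooling required: 17.5 − (11.904) = 5.596 °C.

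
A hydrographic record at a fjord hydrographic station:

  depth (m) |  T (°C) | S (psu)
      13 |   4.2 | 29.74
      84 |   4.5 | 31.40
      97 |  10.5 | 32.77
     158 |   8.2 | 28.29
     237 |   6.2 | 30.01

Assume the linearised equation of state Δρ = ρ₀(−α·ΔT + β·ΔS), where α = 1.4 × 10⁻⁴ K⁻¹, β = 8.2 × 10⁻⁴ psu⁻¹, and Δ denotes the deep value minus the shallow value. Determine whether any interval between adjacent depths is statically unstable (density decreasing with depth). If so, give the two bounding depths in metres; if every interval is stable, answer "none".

97–158 m

Evaluate Δρ/ρ₀ = −αΔT + βΔS across each adjacent pair:
  13–84 m: −αΔT+βΔS = −(1.4 × 10⁻⁴)(+0.3)+(8.2 × 10⁻⁴)(+1.66) = 1.3 × 10⁻³ → stable
  84–97 m: −αΔT+βΔS = −(1.4 × 10⁻⁴)(+6.0)+(8.2 × 10⁻⁴)(+1.37) = 2.8 × 10⁻⁴ → stable
  97–158 m: −αΔT+βΔS = −(1.4 × 10⁻⁴)(-2.3)+(8.2 × 10⁻⁴)(-4.48) = -3.4 × 10⁻³ → UNSTABLE
  158–237 m: −αΔT+βΔS = −(1.4 × 10⁻⁴)(-2.0)+(8.2 × 10⁻⁴)(+1.72) = 1.7 × 10⁻³ → stable
The 97–158 m interval has Δρ < 0: lighter water underlies denser water.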